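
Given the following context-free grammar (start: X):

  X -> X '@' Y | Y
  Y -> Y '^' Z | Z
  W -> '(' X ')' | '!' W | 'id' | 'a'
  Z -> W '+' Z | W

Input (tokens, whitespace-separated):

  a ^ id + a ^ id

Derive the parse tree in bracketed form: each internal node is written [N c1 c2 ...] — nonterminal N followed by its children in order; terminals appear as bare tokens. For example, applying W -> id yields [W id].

[X [Y [Y [Y [Z [W a]]] ^ [Z [W id] + [Z [W a]]]] ^ [Z [W id]]]]

X
Y
Y ^ Z
Y ^ Z ^ Z
Z ^ Z ^ Z
W ^ Z ^ Z
a ^ Z ^ Z
a ^ W + Z ^ Z
a ^ id + Z ^ Z
a ^ id + W ^ Z
a ^ id + a ^ Z
a ^ id + a ^ W
a ^ id + a ^ id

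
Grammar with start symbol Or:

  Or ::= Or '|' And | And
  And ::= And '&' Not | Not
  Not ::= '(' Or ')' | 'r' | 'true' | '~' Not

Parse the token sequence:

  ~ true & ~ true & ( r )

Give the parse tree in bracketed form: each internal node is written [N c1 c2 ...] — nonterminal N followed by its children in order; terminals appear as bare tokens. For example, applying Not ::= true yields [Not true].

Or
And
And & Not
And & Not & Not
Not & Not & Not
~ Not & Not & Not
~ true & Not & Not
~ true & ~ Not & Not
~ true & ~ true & Not
~ true & ~ true & ( Or )
~ true & ~ true & ( And )
~ true & ~ true & ( Not )
~ true & ~ true & ( r )

[Or [And [And [And [Not ~ [Not true]]] & [Not ~ [Not true]]] & [Not ( [Or [And [Not r]]] )]]]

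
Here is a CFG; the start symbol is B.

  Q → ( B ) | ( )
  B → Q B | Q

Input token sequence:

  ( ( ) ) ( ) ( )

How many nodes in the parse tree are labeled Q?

[B [Q ( [B [Q ( )]] )] [B [Q ( )] [B [Q ( )]]]]

4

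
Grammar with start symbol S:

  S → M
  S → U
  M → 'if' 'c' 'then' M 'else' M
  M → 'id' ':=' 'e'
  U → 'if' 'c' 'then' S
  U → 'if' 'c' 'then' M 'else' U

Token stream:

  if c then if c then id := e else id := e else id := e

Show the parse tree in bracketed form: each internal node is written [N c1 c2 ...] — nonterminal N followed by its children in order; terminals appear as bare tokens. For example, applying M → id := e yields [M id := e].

S
M
if c then M else M
if c then if c then M else M else M
if c then if c then id := e else M else M
if c then if c then id := e else id := e else M
if c then if c then id := e else id := e else id := e

[S [M if c then [M if c then [M id := e] else [M id := e]] else [M id := e]]]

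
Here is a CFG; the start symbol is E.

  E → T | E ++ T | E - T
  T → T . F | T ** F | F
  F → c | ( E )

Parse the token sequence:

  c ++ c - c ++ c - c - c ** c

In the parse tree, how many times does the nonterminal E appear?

[E [E [E [E [E [E [T [F c]]] ++ [T [F c]]] - [T [F c]]] ++ [T [F c]]] - [T [F c]]] - [T [T [F c]] ** [F c]]]

6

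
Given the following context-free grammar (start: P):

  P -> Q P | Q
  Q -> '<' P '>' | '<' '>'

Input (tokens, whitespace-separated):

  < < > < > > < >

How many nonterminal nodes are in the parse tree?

[P [Q < [P [Q < >] [P [Q < >]]] >] [P [Q < >]]]

8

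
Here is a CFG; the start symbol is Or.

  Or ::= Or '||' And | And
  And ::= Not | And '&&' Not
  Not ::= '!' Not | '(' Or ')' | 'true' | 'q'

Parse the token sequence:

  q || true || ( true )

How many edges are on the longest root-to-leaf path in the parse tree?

[Or [Or [Or [And [Not q]]] || [And [Not true]]] || [And [Not ( [Or [And [Not true]]] )]]]

6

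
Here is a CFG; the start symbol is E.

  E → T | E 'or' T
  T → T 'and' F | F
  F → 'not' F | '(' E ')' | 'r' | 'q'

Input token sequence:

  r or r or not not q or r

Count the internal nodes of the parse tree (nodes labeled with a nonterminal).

14

[E [E [E [E [T [F r]]] or [T [F r]]] or [T [F not [F not [F q]]]]] or [T [F r]]]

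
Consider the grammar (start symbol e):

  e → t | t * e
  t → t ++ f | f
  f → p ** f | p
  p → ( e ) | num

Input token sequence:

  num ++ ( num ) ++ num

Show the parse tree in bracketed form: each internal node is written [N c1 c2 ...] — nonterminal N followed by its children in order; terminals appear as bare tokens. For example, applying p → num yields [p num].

[e [t [t [t [f [p num]]] ++ [f [p ( [e [t [f [p num]]]] )]]] ++ [f [p num]]]]

e
t
t ++ f
t ++ f ++ f
f ++ f ++ f
p ++ f ++ f
num ++ f ++ f
num ++ p ++ f
num ++ ( e ) ++ f
num ++ ( t ) ++ f
num ++ ( f ) ++ f
num ++ ( p ) ++ f
num ++ ( num ) ++ f
num ++ ( num ) ++ p
num ++ ( num ) ++ num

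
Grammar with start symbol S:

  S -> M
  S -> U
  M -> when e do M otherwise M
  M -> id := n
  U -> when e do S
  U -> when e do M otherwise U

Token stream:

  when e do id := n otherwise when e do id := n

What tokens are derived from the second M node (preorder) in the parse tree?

[S [U when e do [M id := n] otherwise [U when e do [S [M id := n]]]]]

id := n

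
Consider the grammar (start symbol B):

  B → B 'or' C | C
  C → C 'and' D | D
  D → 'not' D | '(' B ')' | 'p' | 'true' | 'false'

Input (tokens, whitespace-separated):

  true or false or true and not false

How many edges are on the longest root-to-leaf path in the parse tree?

[B [B [B [C [D true]]] or [C [D false]]] or [C [C [D true]] and [D not [D false]]]]

5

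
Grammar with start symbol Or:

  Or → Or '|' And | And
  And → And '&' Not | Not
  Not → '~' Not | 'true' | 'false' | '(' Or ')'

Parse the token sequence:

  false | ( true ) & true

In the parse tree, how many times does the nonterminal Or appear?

[Or [Or [And [Not false]]] | [And [And [Not ( [Or [And [Not true]]] )]] & [Not true]]]

3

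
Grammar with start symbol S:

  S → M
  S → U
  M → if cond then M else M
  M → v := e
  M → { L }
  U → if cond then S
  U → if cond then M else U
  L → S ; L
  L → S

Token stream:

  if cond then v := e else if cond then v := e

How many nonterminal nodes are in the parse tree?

[S [U if cond then [M v := e] else [U if cond then [S [M v := e]]]]]

6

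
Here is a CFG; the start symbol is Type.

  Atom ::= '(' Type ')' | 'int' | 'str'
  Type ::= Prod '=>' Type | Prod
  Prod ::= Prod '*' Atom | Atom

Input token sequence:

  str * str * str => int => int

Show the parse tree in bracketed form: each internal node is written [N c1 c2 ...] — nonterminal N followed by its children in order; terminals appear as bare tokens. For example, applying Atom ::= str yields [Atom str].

Type
Prod => Type
Prod * Atom => Type
Prod * Atom * Atom => Type
Atom * Atom * Atom => Type
str * Atom * Atom => Type
str * str * Atom => Type
str * str * str => Type
str * str * str => Prod => Type
str * str * str => Atom => Type
str * str * str => int => Type
str * str * str => int => Prod
str * str * str => int => Atom
str * str * str => int => int

[Type [Prod [Prod [Prod [Atom str]] * [Atom str]] * [Atom str]] => [Type [Prod [Atom int]] => [Type [Prod [Atom int]]]]]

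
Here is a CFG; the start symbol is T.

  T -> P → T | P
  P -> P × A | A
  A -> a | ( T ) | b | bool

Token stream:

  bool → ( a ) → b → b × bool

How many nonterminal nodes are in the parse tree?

[T [P [A bool]] → [T [P [A ( [T [P [A a]]] )]] → [T [P [A b]] → [T [P [P [A b]] × [A bool]]]]]]

17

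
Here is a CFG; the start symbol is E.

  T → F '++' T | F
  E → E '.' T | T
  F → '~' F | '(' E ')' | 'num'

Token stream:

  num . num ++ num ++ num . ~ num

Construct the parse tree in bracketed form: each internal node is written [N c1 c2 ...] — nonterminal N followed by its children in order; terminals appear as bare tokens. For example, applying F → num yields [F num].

E
E . T
E . T . T
T . T . T
F . T . T
num . T . T
num . F ++ T . T
num . num ++ T . T
num . num ++ F ++ T . T
num . num ++ num ++ T . T
num . num ++ num ++ F . T
num . num ++ num ++ num . T
num . num ++ num ++ num . F
num . num ++ num ++ num . ~ F
num . num ++ num ++ num . ~ num

[E [E [E [T [F num]]] . [T [F num] ++ [T [F num] ++ [T [F num]]]]] . [T [F ~ [F num]]]]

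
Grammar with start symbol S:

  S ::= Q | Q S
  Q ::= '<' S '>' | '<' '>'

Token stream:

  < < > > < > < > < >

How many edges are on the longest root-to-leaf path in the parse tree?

5

[S [Q < [S [Q < >]] >] [S [Q < >] [S [Q < >] [S [Q < >]]]]]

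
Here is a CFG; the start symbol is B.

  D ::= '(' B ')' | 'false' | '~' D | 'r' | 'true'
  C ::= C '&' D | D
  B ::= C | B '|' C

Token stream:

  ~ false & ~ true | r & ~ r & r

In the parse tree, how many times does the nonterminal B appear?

2

[B [B [C [C [D ~ [D false]]] & [D ~ [D true]]]] | [C [C [C [D r]] & [D ~ [D r]]] & [D r]]]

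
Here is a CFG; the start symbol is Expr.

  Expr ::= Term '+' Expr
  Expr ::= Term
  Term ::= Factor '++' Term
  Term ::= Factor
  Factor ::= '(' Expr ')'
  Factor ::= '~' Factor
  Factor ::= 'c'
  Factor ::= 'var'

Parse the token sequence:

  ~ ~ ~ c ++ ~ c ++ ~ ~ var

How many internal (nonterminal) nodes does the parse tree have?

[Expr [Term [Factor ~ [Factor ~ [Factor ~ [Factor c]]]] ++ [Term [Factor ~ [Factor c]] ++ [Term [Factor ~ [Factor ~ [Factor var]]]]]]]

13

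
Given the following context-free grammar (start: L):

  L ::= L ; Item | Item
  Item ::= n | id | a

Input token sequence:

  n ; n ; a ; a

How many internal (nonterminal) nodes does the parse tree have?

8

[L [L [L [L [Item n]] ; [Item n]] ; [Item a]] ; [Item a]]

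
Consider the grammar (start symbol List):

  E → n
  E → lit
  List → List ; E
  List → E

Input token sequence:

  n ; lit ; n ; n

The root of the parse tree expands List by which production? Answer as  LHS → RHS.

[List [List [List [List [E n]] ; [E lit]] ; [E n]] ; [E n]]

List → List ; E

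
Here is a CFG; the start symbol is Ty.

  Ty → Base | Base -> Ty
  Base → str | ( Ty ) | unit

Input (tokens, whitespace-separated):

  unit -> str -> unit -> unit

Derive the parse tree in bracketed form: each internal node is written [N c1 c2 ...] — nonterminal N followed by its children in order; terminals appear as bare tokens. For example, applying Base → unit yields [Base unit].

Ty
Base -> Ty
unit -> Ty
unit -> Base -> Ty
unit -> str -> Ty
unit -> str -> Base -> Ty
unit -> str -> unit -> Ty
unit -> str -> unit -> Base
unit -> str -> unit -> unit

[Ty [Base unit] -> [Ty [Base str] -> [Ty [Base unit] -> [Ty [Base unit]]]]]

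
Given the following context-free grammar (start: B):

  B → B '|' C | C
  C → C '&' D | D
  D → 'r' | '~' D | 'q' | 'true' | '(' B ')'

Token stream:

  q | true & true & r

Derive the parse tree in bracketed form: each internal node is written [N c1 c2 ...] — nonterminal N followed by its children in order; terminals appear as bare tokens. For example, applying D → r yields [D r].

[B [B [C [D q]]] | [C [C [C [D true]] & [D true]] & [D r]]]

B
B | C
C | C
D | C
q | C
q | C & D
q | C & D & D
q | D & D & D
q | true & D & D
q | true & true & D
q | true & true & r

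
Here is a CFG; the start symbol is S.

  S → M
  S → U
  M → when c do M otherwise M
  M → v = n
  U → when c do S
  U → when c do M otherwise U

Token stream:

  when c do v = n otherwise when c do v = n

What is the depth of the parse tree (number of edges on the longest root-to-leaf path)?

5

[S [U when c do [M v = n] otherwise [U when c do [S [M v = n]]]]]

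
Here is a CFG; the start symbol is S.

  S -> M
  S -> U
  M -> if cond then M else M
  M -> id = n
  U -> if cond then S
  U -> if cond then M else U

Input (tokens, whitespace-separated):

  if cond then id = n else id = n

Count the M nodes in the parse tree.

[S [M if cond then [M id = n] else [M id = n]]]

3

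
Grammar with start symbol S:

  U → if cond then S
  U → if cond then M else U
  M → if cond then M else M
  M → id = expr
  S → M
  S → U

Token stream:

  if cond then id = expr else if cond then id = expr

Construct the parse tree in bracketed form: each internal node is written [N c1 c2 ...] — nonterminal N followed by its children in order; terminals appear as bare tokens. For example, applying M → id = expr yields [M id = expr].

[S [U if cond then [M id = expr] else [U if cond then [S [M id = expr]]]]]

S
U
if cond then M else U
if cond then id = expr else U
if cond then id = expr else if cond then S
if cond then id = expr else if cond then M
if cond then id = expr else if cond then id = expr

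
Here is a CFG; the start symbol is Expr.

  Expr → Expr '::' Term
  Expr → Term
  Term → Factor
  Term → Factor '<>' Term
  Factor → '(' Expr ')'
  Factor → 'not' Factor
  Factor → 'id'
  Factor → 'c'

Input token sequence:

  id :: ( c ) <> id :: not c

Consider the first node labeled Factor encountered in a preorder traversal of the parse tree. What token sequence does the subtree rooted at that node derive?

[Expr [Expr [Expr [Term [Factor id]]] :: [Term [Factor ( [Expr [Term [Factor c]]] )] <> [Term [Factor id]]]] :: [Term [Factor not [Factor c]]]]

id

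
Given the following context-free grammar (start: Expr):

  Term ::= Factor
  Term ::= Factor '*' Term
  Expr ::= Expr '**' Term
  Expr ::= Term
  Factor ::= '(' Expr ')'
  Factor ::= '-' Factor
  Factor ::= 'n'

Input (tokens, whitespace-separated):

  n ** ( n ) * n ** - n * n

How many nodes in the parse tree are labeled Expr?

4

[Expr [Expr [Expr [Term [Factor n]]] ** [Term [Factor ( [Expr [Term [Factor n]]] )] * [Term [Factor n]]]] ** [Term [Factor - [Factor n]] * [Term [Factor n]]]]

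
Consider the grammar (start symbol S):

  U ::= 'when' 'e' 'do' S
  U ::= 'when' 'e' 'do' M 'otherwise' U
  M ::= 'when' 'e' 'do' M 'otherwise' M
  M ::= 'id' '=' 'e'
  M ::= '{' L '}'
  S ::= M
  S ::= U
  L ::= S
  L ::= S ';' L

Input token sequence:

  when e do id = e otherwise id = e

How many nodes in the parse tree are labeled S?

[S [M when e do [M id = e] otherwise [M id = e]]]

1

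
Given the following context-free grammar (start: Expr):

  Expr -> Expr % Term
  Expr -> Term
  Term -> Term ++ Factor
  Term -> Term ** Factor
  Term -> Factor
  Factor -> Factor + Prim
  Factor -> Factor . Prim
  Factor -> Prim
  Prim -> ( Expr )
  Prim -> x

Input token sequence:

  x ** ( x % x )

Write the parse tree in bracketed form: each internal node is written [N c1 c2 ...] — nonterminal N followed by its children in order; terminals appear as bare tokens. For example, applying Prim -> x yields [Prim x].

[Expr [Term [Term [Factor [Prim x]]] ** [Factor [Prim ( [Expr [Expr [Term [Factor [Prim x]]]] % [Term [Factor [Prim x]]]] )]]]]

Expr
Term
Term ** Factor
Factor ** Factor
Prim ** Factor
x ** Factor
x ** Prim
x ** ( Expr )
x ** ( Expr % Term )
x ** ( Term % Term )
x ** ( Factor % Term )
x ** ( Prim % Term )
x ** ( x % Term )
x ** ( x % Factor )
x ** ( x % Prim )
x ** ( x % x )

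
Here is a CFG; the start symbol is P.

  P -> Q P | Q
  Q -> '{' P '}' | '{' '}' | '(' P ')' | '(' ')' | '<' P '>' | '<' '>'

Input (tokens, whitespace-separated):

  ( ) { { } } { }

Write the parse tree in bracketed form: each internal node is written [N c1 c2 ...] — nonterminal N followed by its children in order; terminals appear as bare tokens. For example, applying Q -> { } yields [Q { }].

[P [Q ( )] [P [Q { [P [Q { }]] }] [P [Q { }]]]]

P
Q P
( ) P
( ) Q P
( ) { P } P
( ) { Q } P
( ) { { } } P
( ) { { } } Q
( ) { { } } { }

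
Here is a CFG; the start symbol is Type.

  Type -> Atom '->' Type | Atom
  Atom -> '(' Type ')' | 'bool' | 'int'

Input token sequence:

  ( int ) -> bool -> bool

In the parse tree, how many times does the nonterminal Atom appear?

[Type [Atom ( [Type [Atom int]] )] -> [Type [Atom bool] -> [Type [Atom bool]]]]

4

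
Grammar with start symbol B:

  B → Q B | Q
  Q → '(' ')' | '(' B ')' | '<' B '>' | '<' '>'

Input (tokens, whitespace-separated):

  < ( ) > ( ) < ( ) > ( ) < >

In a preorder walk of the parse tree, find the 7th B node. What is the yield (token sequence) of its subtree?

[B [Q < [B [Q ( )]] >] [B [Q ( )] [B [Q < [B [Q ( )]] >] [B [Q ( )] [B [Q < >]]]]]]

< >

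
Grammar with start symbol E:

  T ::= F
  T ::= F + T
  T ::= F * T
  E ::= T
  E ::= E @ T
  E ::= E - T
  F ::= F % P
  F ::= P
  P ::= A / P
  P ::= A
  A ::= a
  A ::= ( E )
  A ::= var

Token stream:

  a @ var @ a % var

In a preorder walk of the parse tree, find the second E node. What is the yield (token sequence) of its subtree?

a @ var

[E [E [E [T [F [P [A a]]]]] @ [T [F [P [A var]]]]] @ [T [F [F [P [A a]]] % [P [A var]]]]]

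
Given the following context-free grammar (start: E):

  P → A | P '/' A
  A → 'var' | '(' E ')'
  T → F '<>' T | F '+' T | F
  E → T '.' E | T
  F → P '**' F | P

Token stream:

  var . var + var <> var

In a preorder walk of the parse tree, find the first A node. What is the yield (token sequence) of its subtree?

var

[E [T [F [P [A var]]]] . [E [T [F [P [A var]]] + [T [F [P [A var]]] <> [T [F [P [A var]]]]]]]]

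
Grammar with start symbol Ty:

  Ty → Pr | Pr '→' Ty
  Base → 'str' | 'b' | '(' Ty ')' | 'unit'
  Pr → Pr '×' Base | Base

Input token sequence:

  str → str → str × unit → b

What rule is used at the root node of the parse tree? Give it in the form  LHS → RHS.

[Ty [Pr [Base str]] → [Ty [Pr [Base str]] → [Ty [Pr [Pr [Base str]] × [Base unit]] → [Ty [Pr [Base b]]]]]]

Ty → Pr '→' Ty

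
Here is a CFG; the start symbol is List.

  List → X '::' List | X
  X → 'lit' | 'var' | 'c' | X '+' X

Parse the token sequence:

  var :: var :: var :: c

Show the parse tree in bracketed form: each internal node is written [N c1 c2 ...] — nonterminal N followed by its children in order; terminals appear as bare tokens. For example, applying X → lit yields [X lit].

[List [X var] :: [List [X var] :: [List [X var] :: [List [X c]]]]]

List
X :: List
var :: List
var :: X :: List
var :: var :: List
var :: var :: X :: List
var :: var :: var :: List
var :: var :: var :: X
var :: var :: var :: c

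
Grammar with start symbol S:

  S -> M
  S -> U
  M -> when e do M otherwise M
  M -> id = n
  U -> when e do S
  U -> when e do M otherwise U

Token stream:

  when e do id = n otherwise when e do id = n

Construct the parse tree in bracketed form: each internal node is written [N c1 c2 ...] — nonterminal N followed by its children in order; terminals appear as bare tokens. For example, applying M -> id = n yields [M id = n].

[S [U when e do [M id = n] otherwise [U when e do [S [M id = n]]]]]

S
U
when e do M otherwise U
when e do id = n otherwise U
when e do id = n otherwise when e do S
when e do id = n otherwise when e do M
when e do id = n otherwise when e do id = n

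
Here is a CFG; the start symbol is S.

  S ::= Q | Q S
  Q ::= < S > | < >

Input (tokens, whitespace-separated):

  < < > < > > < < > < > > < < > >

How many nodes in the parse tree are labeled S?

[S [Q < [S [Q < >] [S [Q < >]]] >] [S [Q < [S [Q < >] [S [Q < >]]] >] [S [Q < [S [Q < >]] >]]]]

8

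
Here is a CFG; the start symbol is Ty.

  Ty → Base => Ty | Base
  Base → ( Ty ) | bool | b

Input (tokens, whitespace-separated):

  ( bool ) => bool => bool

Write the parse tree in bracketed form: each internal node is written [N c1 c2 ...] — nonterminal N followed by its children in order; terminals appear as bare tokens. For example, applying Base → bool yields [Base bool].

[Ty [Base ( [Ty [Base bool]] )] => [Ty [Base bool] => [Ty [Base bool]]]]

Ty
Base => Ty
( Ty ) => Ty
( Base ) => Ty
( bool ) => Ty
( bool ) => Base => Ty
( bool ) => bool => Ty
( bool ) => bool => Base
( bool ) => bool => bool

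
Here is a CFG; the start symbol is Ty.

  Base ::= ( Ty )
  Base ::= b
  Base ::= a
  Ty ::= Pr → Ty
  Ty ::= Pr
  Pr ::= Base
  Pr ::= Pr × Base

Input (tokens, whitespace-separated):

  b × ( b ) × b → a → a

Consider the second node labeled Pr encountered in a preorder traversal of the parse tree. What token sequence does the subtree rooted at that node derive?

[Ty [Pr [Pr [Pr [Base b]] × [Base ( [Ty [Pr [Base b]]] )]] × [Base b]] → [Ty [Pr [Base a]] → [Ty [Pr [Base a]]]]]

b × ( b )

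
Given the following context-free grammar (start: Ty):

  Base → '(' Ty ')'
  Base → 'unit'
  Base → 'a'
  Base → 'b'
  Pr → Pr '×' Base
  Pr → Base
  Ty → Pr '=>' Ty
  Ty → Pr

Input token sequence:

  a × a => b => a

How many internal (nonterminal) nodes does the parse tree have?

[Ty [Pr [Pr [Base a]] × [Base a]] => [Ty [Pr [Base b]] => [Ty [Pr [Base a]]]]]

11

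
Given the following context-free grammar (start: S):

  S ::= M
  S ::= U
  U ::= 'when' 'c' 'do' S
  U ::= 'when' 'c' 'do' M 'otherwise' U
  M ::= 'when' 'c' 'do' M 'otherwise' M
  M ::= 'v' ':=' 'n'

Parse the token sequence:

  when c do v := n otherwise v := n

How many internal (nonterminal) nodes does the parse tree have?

4

[S [M when c do [M v := n] otherwise [M v := n]]]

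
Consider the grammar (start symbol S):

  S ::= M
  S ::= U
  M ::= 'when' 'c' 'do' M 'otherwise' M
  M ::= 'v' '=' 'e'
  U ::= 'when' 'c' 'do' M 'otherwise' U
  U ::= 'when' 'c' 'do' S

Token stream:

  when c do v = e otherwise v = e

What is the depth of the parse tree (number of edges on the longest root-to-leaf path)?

[S [M when c do [M v = e] otherwise [M v = e]]]

3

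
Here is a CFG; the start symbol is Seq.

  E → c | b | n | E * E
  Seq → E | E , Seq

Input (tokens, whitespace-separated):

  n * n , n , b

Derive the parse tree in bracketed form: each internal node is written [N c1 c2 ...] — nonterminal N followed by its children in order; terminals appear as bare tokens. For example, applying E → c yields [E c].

[Seq [E [E n] * [E n]] , [Seq [E n] , [Seq [E b]]]]

Seq
E , Seq
E * E , Seq
n * E , Seq
n * n , Seq
n * n , E , Seq
n * n , n , Seq
n * n , n , E
n * n , n , b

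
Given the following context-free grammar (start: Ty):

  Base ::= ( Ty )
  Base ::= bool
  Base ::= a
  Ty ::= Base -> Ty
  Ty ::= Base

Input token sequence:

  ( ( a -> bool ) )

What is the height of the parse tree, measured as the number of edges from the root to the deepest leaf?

[Ty [Base ( [Ty [Base ( [Ty [Base a] -> [Ty [Base bool]]] )]] )]]

7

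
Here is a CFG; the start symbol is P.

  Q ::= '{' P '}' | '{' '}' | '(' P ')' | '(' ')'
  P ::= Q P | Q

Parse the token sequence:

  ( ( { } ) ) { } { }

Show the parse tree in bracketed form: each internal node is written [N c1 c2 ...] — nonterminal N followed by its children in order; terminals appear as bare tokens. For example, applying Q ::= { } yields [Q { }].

[P [Q ( [P [Q ( [P [Q { }]] )]] )] [P [Q { }] [P [Q { }]]]]

P
Q P
( P ) P
( Q ) P
( ( P ) ) P
( ( Q ) ) P
( ( { } ) ) P
( ( { } ) ) Q P
( ( { } ) ) { } P
( ( { } ) ) { } Q
( ( { } ) ) { } { }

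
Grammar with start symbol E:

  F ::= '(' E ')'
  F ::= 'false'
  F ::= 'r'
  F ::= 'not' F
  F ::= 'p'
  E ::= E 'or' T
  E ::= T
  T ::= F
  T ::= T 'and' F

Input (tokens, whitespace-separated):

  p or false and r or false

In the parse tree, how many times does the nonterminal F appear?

[E [E [E [T [F p]]] or [T [T [F false]] and [F r]]] or [T [F false]]]

4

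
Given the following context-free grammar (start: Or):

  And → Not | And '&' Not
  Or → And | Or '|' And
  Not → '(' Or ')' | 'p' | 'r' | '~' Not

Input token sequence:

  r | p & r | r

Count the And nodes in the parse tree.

4

[Or [Or [Or [And [Not r]]] | [And [And [Not p]] & [Not r]]] | [And [Not r]]]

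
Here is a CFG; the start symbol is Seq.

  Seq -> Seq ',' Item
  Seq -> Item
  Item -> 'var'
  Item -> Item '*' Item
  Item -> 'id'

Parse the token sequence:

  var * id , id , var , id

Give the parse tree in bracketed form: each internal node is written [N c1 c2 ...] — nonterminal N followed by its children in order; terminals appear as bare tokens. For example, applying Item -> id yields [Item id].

[Seq [Seq [Seq [Seq [Item [Item var] * [Item id]]] , [Item id]] , [Item var]] , [Item id]]

Seq
Seq , Item
Seq , Item , Item
Seq , Item , Item , Item
Item , Item , Item , Item
Item * Item , Item , Item , Item
var * Item , Item , Item , Item
var * id , Item , Item , Item
var * id , id , Item , Item
var * id , id , var , Item
var * id , id , var , id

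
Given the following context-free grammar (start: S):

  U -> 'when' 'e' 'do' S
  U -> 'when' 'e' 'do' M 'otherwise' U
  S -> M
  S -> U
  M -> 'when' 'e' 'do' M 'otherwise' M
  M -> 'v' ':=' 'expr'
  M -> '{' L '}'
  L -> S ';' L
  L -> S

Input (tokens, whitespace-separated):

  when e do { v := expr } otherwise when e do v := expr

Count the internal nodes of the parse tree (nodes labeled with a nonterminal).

[S [U when e do [M { [L [S [M v := expr]]] }] otherwise [U when e do [S [M v := expr]]]]]

9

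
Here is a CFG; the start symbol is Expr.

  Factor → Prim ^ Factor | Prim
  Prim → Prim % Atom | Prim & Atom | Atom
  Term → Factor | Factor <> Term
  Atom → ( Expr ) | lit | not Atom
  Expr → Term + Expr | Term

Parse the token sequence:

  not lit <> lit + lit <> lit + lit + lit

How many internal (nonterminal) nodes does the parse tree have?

[Expr [Term [Factor [Prim [Atom not [Atom lit]]]] <> [Term [Factor [Prim [Atom lit]]]]] + [Expr [Term [Factor [Prim [Atom lit]]] <> [Term [Factor [Prim [Atom lit]]]]] + [Expr [Term [Factor [Prim [Atom lit]]]] + [Expr [Term [Factor [Prim [Atom lit]]]]]]]]

29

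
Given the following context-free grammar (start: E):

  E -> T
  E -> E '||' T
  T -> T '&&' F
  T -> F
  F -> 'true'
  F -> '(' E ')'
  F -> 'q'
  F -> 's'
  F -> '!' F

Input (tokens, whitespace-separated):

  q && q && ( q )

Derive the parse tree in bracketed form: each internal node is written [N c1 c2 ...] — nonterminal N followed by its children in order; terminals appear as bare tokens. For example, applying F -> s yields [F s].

E
T
T && F
T && F && F
F && F && F
q && F && F
q && q && F
q && q && ( E )
q && q && ( T )
q && q && ( F )
q && q && ( q )

[E [T [T [T [F q]] && [F q]] && [F ( [E [T [F q]]] )]]]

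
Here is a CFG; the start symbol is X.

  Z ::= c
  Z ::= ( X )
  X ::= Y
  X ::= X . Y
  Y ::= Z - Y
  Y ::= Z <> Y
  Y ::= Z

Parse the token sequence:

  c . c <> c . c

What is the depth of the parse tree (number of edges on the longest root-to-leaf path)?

5

[X [X [X [Y [Z c]]] . [Y [Z c] <> [Y [Z c]]]] . [Y [Z c]]]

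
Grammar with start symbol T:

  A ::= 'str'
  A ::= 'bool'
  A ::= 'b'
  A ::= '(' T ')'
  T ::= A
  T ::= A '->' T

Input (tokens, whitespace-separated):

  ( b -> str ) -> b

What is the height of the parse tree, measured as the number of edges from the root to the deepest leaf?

[T [A ( [T [A b] -> [T [A str]]] )] -> [T [A b]]]

5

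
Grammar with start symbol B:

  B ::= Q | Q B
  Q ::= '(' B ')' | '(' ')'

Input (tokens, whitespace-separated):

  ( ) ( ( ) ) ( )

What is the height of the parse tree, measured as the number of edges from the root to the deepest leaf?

5

[B [Q ( )] [B [Q ( [B [Q ( )]] )] [B [Q ( )]]]]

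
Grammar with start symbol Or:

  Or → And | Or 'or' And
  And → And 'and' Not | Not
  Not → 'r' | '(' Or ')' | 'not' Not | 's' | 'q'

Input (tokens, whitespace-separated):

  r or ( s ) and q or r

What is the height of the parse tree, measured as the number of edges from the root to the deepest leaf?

[Or [Or [Or [And [Not r]]] or [And [And [Not ( [Or [And [Not s]]] )]] and [Not q]]] or [And [Not r]]]

8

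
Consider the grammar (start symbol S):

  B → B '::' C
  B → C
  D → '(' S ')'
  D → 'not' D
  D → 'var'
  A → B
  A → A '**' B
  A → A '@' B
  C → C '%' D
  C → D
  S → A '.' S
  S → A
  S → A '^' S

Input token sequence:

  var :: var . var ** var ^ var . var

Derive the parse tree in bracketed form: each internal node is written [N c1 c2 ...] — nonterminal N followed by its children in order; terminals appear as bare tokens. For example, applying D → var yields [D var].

[S [A [B [B [C [D var]]] :: [C [D var]]]] . [S [A [A [B [C [D var]]]] ** [B [C [D var]]]] ^ [S [A [B [C [D var]]]] . [S [A [B [C [D var]]]]]]]]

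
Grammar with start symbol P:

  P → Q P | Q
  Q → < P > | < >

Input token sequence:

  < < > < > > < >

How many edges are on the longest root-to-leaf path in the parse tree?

5

[P [Q < [P [Q < >] [P [Q < >]]] >] [P [Q < >]]]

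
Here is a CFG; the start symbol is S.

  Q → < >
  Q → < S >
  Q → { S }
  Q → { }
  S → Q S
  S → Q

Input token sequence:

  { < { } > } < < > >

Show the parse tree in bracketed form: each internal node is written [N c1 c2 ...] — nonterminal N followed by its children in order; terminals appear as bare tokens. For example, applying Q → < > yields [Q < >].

S
Q S
{ S } S
{ Q } S
{ < S > } S
{ < Q > } S
{ < { } > } S
{ < { } > } Q
{ < { } > } < S >
{ < { } > } < Q >
{ < { } > } < < > >

[S [Q { [S [Q < [S [Q { }]] >]] }] [S [Q < [S [Q < >]] >]]]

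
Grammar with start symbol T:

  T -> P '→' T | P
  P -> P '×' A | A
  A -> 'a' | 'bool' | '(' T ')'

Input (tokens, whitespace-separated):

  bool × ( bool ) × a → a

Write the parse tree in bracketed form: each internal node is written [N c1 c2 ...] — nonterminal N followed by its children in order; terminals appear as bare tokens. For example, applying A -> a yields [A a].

T
P → T
P × A → T
P × A × A → T
A × A × A → T
bool × A × A → T
bool × ( T ) × A → T
bool × ( P ) × A → T
bool × ( A ) × A → T
bool × ( bool ) × A → T
bool × ( bool ) × a → T
bool × ( bool ) × a → P
bool × ( bool ) × a → A
bool × ( bool ) × a → a

[T [P [P [P [A bool]] × [A ( [T [P [A bool]]] )]] × [A a]] → [T [P [A a]]]]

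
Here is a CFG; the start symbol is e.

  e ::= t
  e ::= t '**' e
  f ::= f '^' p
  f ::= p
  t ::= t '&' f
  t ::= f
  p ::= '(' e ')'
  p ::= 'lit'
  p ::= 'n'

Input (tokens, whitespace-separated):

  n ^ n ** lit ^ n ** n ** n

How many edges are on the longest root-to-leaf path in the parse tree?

7

[e [t [f [f [p n]] ^ [p n]]] ** [e [t [f [f [p lit]] ^ [p n]]] ** [e [t [f [p n]]] ** [e [t [f [p n]]]]]]]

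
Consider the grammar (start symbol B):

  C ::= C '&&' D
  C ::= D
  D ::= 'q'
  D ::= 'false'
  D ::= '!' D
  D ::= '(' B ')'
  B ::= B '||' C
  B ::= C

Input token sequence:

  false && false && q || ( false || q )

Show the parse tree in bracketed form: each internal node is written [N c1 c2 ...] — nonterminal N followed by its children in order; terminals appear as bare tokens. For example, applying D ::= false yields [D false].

[B [B [C [C [C [D false]] && [D false]] && [D q]]] || [C [D ( [B [B [C [D false]]] || [C [D q]]] )]]]

B
B || C
C || C
C && D || C
C && D && D || C
D && D && D || C
false && D && D || C
false && false && D || C
false && false && q || C
false && false && q || D
false && false && q || ( B )
false && false && q || ( B || C )
false && false && q || ( C || C )
false && false && q || ( D || C )
false && false && q || ( false || C )
false && false && q || ( false || D )
false && false && q || ( false || q )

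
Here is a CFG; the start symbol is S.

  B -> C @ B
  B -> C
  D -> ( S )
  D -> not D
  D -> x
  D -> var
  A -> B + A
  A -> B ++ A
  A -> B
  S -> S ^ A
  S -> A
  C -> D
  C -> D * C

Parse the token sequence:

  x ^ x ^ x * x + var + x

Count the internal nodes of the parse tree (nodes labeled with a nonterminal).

25

[S [S [S [A [B [C [D x]]]]] ^ [A [B [C [D x]]]]] ^ [A [B [C [D x] * [C [D x]]]] + [A [B [C [D var]]] + [A [B [C [D x]]]]]]]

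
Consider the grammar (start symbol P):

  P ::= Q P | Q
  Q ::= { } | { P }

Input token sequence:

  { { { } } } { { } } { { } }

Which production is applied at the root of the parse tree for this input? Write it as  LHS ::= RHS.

[P [Q { [P [Q { [P [Q { }]] }]] }] [P [Q { [P [Q { }]] }] [P [Q { [P [Q { }]] }]]]]

P ::= Q P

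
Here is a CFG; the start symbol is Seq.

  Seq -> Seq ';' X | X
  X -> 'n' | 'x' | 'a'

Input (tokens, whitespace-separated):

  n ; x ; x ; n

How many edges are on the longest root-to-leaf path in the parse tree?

[Seq [Seq [Seq [Seq [X n]] ; [X x]] ; [X x]] ; [X n]]

5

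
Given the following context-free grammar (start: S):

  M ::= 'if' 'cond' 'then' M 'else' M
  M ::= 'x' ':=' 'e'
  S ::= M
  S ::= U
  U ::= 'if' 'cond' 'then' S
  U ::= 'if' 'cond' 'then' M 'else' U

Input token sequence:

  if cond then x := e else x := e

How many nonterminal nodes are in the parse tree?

[S [M if cond then [M x := e] else [M x := e]]]

4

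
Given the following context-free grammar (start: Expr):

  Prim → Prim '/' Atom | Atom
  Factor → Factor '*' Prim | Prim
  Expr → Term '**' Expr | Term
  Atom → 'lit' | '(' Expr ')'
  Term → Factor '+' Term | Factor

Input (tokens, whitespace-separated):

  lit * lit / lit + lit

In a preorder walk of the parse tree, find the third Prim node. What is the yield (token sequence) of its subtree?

[Expr [Term [Factor [Factor [Prim [Atom lit]]] * [Prim [Prim [Atom lit]] / [Atom lit]]] + [Term [Factor [Prim [Atom lit]]]]]]

lit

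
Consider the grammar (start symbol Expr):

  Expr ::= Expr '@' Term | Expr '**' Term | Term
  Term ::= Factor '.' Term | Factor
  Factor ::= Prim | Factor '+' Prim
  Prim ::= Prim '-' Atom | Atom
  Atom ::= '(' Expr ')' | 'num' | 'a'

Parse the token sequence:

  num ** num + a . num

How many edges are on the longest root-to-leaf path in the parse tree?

[Expr [Expr [Term [Factor [Prim [Atom num]]]]] ** [Term [Factor [Factor [Prim [Atom num]]] + [Prim [Atom a]]] . [Term [Factor [Prim [Atom num]]]]]]

6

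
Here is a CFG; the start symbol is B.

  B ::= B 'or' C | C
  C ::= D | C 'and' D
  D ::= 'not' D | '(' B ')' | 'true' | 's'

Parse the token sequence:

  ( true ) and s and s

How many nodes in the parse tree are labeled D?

4

[B [C [C [C [D ( [B [C [D true]]] )]] and [D s]] and [D s]]]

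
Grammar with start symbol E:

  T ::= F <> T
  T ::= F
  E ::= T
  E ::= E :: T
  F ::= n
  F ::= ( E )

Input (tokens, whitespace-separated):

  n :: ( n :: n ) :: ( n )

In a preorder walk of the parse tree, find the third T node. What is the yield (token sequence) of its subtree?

[E [E [E [T [F n]]] :: [T [F ( [E [E [T [F n]]] :: [T [F n]]] )]]] :: [T [F ( [E [T [F n]]] )]]]

n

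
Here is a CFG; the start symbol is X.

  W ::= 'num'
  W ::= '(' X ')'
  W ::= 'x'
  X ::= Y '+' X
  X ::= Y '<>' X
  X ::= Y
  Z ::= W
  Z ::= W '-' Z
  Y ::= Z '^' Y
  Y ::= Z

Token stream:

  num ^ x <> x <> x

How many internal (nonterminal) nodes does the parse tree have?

[X [Y [Z [W num]] ^ [Y [Z [W x]]]] <> [X [Y [Z [W x]]] <> [X [Y [Z [W x]]]]]]

15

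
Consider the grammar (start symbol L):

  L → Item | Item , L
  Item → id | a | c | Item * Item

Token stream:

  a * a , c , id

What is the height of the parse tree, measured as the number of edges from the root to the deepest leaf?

4

[L [Item [Item a] * [Item a]] , [L [Item c] , [L [Item id]]]]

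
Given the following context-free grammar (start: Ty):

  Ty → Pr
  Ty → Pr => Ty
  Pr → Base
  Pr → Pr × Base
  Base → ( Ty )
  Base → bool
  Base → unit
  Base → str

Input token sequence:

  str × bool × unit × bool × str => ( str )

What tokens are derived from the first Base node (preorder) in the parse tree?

[Ty [Pr [Pr [Pr [Pr [Pr [Base str]] × [Base bool]] × [Base unit]] × [Base bool]] × [Base str]] => [Ty [Pr [Base ( [Ty [Pr [Base str]]] )]]]]

str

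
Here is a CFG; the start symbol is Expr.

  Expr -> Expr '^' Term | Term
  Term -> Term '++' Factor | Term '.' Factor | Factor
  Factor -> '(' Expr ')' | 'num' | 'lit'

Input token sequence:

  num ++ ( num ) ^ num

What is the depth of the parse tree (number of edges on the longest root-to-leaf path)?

[Expr [Expr [Term [Term [Factor num]] ++ [Factor ( [Expr [Term [Factor num]]] )]]] ^ [Term [Factor num]]]

7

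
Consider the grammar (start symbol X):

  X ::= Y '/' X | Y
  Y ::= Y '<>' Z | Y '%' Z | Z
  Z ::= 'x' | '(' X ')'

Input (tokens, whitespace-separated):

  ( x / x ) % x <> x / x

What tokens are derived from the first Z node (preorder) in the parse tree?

[X [Y [Y [Y [Z ( [X [Y [Z x]] / [X [Y [Z x]]]] )]] % [Z x]] <> [Z x]] / [X [Y [Z x]]]]

( x / x )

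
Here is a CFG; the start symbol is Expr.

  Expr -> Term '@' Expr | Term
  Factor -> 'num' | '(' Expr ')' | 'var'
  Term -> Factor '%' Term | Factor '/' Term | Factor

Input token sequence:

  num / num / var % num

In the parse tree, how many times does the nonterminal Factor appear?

4

[Expr [Term [Factor num] / [Term [Factor num] / [Term [Factor var] % [Term [Factor num]]]]]]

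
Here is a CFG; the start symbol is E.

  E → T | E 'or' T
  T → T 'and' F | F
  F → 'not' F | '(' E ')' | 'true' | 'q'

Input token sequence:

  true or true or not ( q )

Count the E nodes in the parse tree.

[E [E [E [T [F true]]] or [T [F true]]] or [T [F not [F ( [E [T [F q]]] )]]]]

4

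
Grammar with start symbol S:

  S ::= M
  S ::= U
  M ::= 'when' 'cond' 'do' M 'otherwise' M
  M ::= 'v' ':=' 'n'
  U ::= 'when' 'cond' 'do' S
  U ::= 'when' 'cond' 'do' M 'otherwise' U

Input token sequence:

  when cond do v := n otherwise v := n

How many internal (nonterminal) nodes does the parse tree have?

[S [M when cond do [M v := n] otherwise [M v := n]]]

4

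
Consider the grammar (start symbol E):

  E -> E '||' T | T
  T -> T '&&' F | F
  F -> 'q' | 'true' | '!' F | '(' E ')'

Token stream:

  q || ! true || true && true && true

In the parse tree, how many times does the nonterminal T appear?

5

[E [E [E [T [F q]]] || [T [F ! [F true]]]] || [T [T [T [F true]] && [F true]] && [F true]]]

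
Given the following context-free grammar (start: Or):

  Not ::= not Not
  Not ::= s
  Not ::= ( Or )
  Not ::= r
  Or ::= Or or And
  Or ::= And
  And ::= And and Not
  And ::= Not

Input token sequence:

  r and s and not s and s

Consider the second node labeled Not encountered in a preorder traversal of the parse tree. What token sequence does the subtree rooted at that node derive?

s

[Or [And [And [And [And [Not r]] and [Not s]] and [Not not [Not s]]] and [Not s]]]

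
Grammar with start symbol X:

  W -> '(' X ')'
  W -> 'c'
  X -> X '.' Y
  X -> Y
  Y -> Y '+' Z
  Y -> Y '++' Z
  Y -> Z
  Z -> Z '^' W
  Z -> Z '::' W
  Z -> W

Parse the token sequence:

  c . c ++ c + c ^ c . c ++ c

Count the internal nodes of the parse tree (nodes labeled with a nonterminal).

[X [X [X [Y [Z [W c]]]] . [Y [Y [Y [Z [W c]]] ++ [Z [W c]]] + [Z [Z [W c]] ^ [W c]]]] . [Y [Y [Z [W c]]] ++ [Z [W c]]]]

23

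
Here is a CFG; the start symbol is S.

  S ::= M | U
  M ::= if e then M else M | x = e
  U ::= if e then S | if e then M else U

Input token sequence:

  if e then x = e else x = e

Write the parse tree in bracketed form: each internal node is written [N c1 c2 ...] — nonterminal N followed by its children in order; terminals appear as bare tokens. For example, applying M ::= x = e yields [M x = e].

S
M
if e then M else M
if e then x = e else M
if e then x = e else x = e

[S [M if e then [M x = e] else [M x = e]]]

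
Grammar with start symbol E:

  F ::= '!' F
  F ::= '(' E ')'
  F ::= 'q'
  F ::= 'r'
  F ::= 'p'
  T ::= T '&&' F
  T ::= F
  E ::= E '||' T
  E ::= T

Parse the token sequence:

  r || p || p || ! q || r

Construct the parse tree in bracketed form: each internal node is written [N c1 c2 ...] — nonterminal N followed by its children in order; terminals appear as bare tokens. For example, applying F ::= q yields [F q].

[E [E [E [E [E [T [F r]]] || [T [F p]]] || [T [F p]]] || [T [F ! [F q]]]] || [T [F r]]]

E
E || T
E || T || T
E || T || T || T
E || T || T || T || T
T || T || T || T || T
F || T || T || T || T
r || T || T || T || T
r || F || T || T || T
r || p || T || T || T
r || p || F || T || T
r || p || p || T || T
r || p || p || F || T
r || p || p || ! F || T
r || p || p || ! q || T
r || p || p || ! q || F
r || p || p || ! q || r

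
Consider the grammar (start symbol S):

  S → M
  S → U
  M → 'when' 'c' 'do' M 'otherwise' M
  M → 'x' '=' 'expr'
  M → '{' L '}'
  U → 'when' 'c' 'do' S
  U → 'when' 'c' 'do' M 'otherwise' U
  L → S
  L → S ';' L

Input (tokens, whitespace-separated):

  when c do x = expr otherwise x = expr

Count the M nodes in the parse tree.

3

[S [M when c do [M x = expr] otherwise [M x = expr]]]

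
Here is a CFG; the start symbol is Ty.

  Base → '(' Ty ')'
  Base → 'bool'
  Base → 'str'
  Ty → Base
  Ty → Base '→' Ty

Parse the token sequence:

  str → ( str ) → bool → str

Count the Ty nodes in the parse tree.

[Ty [Base str] → [Ty [Base ( [Ty [Base str]] )] → [Ty [Base bool] → [Ty [Base str]]]]]

5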